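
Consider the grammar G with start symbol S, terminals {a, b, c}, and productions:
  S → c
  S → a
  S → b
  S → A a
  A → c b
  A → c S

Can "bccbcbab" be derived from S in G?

no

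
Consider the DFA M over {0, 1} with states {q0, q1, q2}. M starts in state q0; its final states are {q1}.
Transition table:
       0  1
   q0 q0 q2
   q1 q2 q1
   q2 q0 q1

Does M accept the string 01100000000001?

q0 --0--> q0
q0 --1--> q2
q2 --1--> q1
q1 --0--> q2
q2 --0--> q0
q0 --0--> q0
q0 --0--> q0
q0 --0--> q0
q0 --0--> q0
q0 --0--> q0
q0 --0--> q0
q0 --0--> q0
q0 --0--> q0
q0 --1--> q2
End in state q2, which is not an accepting state.

rejected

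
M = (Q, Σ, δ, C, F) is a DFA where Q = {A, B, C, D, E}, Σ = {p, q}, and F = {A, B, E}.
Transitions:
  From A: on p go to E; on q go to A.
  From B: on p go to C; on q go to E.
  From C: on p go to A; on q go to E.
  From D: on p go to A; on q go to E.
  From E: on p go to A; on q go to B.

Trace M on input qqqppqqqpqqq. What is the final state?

E

C --q--> E
E --q--> B
B --q--> E
E --p--> A
A --p--> E
E --q--> B
B --q--> E
E --q--> B
B --p--> C
C --q--> E
E --q--> B
B --q--> E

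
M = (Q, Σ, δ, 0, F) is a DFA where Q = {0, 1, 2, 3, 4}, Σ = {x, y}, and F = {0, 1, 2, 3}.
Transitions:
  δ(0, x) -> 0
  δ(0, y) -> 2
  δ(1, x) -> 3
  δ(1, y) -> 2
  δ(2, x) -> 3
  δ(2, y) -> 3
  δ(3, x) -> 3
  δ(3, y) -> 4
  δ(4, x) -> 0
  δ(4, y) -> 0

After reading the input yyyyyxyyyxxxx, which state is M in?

0 --y--> 2
2 --y--> 3
3 --y--> 4
4 --y--> 0
0 --y--> 2
2 --x--> 3
3 --y--> 4
4 --y--> 0
0 --y--> 2
2 --x--> 3
3 --x--> 3
3 --x--> 3
3 --x--> 3

3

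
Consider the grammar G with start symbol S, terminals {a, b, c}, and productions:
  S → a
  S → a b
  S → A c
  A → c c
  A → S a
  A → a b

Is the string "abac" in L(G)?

S ⇒ Ac ⇒ Sac ⇒ abac

yes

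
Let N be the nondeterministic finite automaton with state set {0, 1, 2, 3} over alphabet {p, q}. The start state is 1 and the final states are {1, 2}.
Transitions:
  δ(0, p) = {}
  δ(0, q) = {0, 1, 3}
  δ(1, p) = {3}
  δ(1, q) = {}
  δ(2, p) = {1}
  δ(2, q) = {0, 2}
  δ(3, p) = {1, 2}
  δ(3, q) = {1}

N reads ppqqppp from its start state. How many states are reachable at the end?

Start: {1}
read p: {3}
read p: {1, 2}
read q: {0, 2}
read q: {0, 1, 2, 3}
read p: {1, 2, 3}
read p: {1, 2, 3}
read p: {1, 2, 3}
Final reachable set {1, 2, 3} has 3 states.

3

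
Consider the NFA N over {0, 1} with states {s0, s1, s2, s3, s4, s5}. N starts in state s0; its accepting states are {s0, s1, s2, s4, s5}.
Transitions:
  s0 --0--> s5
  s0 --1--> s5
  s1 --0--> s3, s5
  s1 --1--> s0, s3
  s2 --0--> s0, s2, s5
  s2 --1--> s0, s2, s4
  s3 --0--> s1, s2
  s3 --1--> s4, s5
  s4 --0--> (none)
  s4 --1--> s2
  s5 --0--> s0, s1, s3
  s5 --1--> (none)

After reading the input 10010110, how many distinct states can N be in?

Start: {s0}
read 1: {s5}
read 0: {s0, s1, s3}
read 0: {s1, s2, s3, s5}
read 1: {s0, s2, s3, s4, s5}
read 0: {s0, s1, s2, s3, s5}
read 1: {s0, s2, s3, s4, s5}
read 1: {s0, s2, s4, s5}
read 0: {s0, s1, s2, s3, s5}
Final reachable set {s0, s1, s2, s3, s5} has 5 states.

5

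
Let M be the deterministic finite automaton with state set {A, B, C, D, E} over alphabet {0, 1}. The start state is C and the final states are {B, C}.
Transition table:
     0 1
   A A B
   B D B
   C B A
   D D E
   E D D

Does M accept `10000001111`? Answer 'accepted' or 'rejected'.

accepted

C --1--> A
A --0--> A
A --0--> A
A --0--> A
A --0--> A
A --0--> A
A --0--> A
A --1--> B
B --1--> B
B --1--> B
B --1--> B
End in state B, which is an accepting state.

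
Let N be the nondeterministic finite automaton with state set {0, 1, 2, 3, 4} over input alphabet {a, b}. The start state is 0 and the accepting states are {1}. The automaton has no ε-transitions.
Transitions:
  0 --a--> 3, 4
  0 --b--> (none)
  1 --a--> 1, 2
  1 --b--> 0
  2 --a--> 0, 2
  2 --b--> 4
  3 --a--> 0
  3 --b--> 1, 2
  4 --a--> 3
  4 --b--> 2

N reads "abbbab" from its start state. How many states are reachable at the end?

Start: {0}
read a: {3, 4}
read b: {1, 2}
read b: {0, 4}
read b: {2}
read a: {0, 2}
read b: {4}
Final reachable set {4} has 1 state.

1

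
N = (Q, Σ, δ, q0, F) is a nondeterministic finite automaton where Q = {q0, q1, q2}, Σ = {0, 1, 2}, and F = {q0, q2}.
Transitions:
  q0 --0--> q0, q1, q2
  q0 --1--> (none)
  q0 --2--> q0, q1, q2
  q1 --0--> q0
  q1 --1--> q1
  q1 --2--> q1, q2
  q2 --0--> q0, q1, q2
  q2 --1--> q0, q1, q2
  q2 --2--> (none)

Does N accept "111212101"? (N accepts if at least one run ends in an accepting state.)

Start: {q0}
read 1: {}
The reachable set is empty and stays empty for the remaining 8 symbols.
Reachable ∩ accepting = {} — empty.

rejected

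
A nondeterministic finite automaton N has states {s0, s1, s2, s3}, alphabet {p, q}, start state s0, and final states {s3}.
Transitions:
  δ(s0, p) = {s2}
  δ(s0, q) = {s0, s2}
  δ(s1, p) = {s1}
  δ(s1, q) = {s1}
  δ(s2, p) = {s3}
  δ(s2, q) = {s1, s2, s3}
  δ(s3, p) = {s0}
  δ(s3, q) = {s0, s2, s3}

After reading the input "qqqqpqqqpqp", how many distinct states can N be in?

4

Start: {s0}
read q: {s0, s2}
read q: {s0, s1, s2, s3}
read q: {s0, s1, s2, s3}
read q: {s0, s1, s2, s3}
read p: {s0, s1, s2, s3}
read q: {s0, s1, s2, s3}
read q: {s0, s1, s2, s3}
read q: {s0, s1, s2, s3}
read p: {s0, s1, s2, s3}
read q: {s0, s1, s2, s3}
read p: {s0, s1, s2, s3}
Final reachable set {s0, s1, s2, s3} has 4 states.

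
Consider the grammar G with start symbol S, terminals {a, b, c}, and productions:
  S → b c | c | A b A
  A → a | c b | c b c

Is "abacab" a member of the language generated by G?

no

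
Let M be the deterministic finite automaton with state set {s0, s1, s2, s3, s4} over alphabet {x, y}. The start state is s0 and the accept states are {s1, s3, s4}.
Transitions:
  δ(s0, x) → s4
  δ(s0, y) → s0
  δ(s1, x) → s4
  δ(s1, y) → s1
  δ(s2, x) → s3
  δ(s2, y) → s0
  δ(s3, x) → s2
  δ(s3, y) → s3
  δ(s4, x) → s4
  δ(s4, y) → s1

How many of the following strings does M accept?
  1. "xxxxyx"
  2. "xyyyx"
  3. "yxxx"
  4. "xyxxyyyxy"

4

"xxxxyx": accepted
"xyyyx": accepted
"yxxx": accepted
"xyxxyyyxy": accepted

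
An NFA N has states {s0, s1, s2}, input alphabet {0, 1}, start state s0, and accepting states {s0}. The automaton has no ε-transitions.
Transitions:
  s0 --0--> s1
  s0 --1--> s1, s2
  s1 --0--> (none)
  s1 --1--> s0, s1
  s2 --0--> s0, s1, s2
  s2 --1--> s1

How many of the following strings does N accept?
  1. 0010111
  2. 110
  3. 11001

0

0010111: rejected
110: rejected
11001: rejected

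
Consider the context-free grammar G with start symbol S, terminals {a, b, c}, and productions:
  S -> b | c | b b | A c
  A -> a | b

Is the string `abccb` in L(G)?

no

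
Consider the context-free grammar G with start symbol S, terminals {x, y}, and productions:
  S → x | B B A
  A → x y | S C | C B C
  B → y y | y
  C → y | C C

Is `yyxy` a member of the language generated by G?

yes

S ⇒ BBA ⇒ yBA ⇒ yyA ⇒ yyxy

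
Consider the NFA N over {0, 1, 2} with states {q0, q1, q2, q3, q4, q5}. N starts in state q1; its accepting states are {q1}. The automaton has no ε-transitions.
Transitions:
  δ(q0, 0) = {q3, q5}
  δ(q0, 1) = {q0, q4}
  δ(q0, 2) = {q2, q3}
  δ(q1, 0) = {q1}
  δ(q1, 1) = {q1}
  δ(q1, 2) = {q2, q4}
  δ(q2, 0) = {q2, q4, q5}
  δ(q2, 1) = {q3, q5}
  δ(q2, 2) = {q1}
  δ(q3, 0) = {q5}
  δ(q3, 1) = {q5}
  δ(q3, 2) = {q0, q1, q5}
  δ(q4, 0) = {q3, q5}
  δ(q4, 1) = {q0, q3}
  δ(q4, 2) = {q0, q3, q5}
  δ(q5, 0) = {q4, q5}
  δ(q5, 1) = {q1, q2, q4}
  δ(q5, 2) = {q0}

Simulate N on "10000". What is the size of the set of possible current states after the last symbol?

Start: {q1}
read 1: {q1}
read 0: {q1}
read 0: {q1}
read 0: {q1}
read 0: {q1}
Final reachable set {q1} has 1 state.

1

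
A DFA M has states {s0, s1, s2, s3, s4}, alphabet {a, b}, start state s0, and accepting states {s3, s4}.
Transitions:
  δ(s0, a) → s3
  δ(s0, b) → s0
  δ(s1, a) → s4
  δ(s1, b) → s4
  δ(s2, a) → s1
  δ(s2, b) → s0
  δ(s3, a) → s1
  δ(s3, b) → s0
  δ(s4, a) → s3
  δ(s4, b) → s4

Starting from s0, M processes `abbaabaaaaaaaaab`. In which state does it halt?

s4

s0 --a--> s3
s3 --b--> s0
s0 --b--> s0
s0 --a--> s3
s3 --a--> s1
s1 --b--> s4
s4 --a--> s3
s3 --a--> s1
s1 --a--> s4
s4 --a--> s3
s3 --a--> s1
s1 --a--> s4
s4 --a--> s3
s3 --a--> s1
s1 --a--> s4
s4 --b--> s4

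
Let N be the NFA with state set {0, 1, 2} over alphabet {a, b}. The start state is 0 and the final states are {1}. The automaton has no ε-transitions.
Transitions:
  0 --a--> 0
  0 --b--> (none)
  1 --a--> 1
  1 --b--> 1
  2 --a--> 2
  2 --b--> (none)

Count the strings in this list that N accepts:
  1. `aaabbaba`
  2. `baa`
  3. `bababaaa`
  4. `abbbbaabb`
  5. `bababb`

`aaabbaba`: rejected
`baa`: rejected
`bababaaa`: rejected
`abbbbaabb`: rejected
`bababb`: rejected

0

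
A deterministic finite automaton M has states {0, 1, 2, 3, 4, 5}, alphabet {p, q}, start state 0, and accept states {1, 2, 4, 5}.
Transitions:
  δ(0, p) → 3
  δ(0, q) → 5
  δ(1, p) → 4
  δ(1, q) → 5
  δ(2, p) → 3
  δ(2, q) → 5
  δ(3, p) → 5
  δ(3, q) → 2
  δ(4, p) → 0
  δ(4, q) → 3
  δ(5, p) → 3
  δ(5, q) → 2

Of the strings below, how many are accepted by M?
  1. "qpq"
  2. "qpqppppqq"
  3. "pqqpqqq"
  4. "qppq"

"qpq": accepted
"qpqppppqq": accepted
"pqqpqqq": accepted
"qppq": accepted

4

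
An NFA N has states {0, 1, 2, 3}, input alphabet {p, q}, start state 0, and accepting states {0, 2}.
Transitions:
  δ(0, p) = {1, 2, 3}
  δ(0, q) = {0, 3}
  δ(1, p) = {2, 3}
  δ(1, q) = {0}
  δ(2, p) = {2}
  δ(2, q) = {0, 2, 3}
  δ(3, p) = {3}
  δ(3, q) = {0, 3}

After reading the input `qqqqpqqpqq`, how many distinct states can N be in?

3

Start: {0}
read q: {0, 3}
read q: {0, 3}
read q: {0, 3}
read q: {0, 3}
read p: {1, 2, 3}
read q: {0, 2, 3}
read q: {0, 2, 3}
read p: {1, 2, 3}
read q: {0, 2, 3}
read q: {0, 2, 3}
Final reachable set {0, 2, 3} has 3 states.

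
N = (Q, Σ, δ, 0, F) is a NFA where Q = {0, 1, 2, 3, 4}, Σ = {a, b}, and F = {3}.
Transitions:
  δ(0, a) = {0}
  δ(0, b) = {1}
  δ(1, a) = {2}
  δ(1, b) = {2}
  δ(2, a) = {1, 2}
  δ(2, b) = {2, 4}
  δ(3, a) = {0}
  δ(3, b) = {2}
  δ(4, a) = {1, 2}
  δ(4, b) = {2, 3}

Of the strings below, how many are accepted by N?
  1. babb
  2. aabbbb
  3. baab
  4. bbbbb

babb: accepted
aabbbb: accepted
baab: rejected
bbbbb: accepted

3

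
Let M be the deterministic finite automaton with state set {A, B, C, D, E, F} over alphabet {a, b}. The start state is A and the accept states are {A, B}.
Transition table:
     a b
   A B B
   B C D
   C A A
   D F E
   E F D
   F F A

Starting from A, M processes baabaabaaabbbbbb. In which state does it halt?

E

A --b--> B
B --a--> C
C --a--> A
A --b--> B
B --a--> C
C --a--> A
A --b--> B
B --a--> C
C --a--> A
A --a--> B
B --b--> D
D --b--> E
E --b--> D
D --b--> E
E --b--> D
D --b--> E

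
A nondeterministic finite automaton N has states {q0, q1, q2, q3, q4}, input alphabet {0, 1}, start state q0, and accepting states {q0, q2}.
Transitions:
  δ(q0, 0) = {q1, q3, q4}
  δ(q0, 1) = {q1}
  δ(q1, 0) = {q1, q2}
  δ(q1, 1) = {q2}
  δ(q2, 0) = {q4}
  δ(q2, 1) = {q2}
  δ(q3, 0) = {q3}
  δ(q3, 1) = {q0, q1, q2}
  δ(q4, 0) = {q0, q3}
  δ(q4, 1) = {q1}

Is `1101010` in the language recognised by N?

Start: {q0}
read 1: {q1}
read 1: {q2}
read 0: {q4}
read 1: {q1}
read 0: {q1, q2}
read 1: {q2}
read 0: {q4}
Reachable ∩ accepting = {} — empty.

rejected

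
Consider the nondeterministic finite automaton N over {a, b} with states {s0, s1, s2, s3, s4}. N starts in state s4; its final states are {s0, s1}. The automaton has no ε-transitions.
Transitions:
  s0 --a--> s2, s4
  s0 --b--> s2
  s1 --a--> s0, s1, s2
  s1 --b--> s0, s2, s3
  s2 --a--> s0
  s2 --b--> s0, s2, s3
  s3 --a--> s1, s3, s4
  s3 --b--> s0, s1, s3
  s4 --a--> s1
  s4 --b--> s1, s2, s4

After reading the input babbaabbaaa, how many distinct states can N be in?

5

Start: {s4}
read b: {s1, s2, s4}
read a: {s0, s1, s2}
read b: {s0, s2, s3}
read b: {s0, s1, s2, s3}
read a: {s0, s1, s2, s3, s4}
read a: {s0, s1, s2, s3, s4}
read b: {s0, s1, s2, s3, s4}
read b: {s0, s1, s2, s3, s4}
read a: {s0, s1, s2, s3, s4}
read a: {s0, s1, s2, s3, s4}
read a: {s0, s1, s2, s3, s4}
Final reachable set {s0, s1, s2, s3, s4} has 5 states.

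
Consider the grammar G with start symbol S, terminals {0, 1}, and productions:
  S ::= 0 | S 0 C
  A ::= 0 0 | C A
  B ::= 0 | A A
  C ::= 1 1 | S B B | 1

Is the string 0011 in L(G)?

yes

S ⇒ S0C ⇒ 00C ⇒ 0011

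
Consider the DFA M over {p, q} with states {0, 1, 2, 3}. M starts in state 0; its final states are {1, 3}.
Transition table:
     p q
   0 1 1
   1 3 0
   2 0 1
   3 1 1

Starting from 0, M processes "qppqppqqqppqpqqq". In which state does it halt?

0 --q--> 1
1 --p--> 3
3 --p--> 1
1 --q--> 0
0 --p--> 1
1 --p--> 3
3 --q--> 1
1 --q--> 0
0 --q--> 1
1 --p--> 3
3 --p--> 1
1 --q--> 0
0 --p--> 1
1 --q--> 0
0 --q--> 1
1 --q--> 0

0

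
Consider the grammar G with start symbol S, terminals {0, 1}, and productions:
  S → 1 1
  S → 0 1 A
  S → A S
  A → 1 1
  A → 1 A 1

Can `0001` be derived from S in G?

no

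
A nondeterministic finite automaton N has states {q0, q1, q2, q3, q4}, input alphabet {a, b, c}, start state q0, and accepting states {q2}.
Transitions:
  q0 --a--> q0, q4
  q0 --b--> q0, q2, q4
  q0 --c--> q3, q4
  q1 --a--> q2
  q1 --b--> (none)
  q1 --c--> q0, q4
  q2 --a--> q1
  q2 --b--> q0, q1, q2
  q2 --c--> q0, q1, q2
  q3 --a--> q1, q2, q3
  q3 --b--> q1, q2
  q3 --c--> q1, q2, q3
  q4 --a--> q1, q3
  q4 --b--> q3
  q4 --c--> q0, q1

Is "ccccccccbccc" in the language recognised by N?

Start: {q0}
read c: {q3, q4}
read c: {q0, q1, q2, q3}
read c: {q0, q1, q2, q3, q4}
read c: {q0, q1, q2, q3, q4}
read c: {q0, q1, q2, q3, q4}
read c: {q0, q1, q2, q3, q4}
read c: {q0, q1, q2, q3, q4}
read c: {q0, q1, q2, q3, q4}
read b: {q0, q1, q2, q3, q4}
read c: {q0, q1, q2, q3, q4}
read c: {q0, q1, q2, q3, q4}
read c: {q0, q1, q2, q3, q4}
Reachable ∩ accepting = {q2} — nonempty.

accepted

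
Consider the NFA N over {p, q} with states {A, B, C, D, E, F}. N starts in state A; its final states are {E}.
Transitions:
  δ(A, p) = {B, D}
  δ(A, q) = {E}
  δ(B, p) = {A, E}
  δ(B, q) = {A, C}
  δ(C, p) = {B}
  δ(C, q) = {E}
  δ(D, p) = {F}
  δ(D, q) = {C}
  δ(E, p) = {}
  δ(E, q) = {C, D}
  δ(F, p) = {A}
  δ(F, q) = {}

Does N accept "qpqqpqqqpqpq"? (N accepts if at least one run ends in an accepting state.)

Start: {A}
read q: {E}
read p: {}
The reachable set is empty and stays empty for the remaining 10 symbols.
Reachable ∩ accepting = {} — empty.

rejected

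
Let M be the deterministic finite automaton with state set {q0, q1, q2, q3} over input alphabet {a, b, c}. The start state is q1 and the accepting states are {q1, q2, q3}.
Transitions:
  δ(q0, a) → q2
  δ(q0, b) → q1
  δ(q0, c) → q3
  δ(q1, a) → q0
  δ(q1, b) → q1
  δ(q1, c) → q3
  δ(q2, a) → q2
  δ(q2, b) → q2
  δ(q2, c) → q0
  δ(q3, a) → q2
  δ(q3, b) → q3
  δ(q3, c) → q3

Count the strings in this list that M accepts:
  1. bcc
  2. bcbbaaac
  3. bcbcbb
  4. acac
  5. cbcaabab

bcc: accepted
bcbbaaac: rejected
bcbcbb: accepted
acac: rejected
cbcaabab: accepted

3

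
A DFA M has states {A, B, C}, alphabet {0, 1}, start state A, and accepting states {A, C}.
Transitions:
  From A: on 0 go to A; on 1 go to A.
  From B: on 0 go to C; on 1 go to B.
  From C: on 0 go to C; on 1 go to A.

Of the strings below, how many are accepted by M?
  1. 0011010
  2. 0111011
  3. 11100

3

0011010: accepted
0111011: accepted
11100: accepted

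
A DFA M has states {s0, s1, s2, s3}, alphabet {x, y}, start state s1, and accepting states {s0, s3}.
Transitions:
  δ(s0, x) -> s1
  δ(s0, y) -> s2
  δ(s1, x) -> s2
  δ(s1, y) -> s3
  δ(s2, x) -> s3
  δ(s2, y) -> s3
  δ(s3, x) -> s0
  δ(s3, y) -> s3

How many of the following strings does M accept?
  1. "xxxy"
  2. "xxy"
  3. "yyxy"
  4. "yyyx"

2

"xxxy": rejected
"xxy": accepted
"yyxy": rejected
"yyyx": accepted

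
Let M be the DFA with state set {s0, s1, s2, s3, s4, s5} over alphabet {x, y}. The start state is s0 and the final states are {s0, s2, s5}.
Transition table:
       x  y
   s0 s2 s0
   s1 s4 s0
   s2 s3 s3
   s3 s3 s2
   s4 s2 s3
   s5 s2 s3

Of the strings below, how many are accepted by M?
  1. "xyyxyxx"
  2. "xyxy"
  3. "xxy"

"xyyxyxx": rejected
"xyxy": accepted
"xxy": accepted

2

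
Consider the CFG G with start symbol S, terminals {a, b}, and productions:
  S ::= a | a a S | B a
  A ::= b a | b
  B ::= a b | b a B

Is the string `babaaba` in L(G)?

yes

S ⇒ Ba ⇒ baBa ⇒ babaBa ⇒ babaaba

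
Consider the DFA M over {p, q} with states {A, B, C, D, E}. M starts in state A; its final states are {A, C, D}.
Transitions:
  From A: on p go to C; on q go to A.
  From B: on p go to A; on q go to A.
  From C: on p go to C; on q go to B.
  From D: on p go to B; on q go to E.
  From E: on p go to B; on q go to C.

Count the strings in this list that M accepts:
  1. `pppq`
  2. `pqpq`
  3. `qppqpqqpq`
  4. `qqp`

`pppq`: rejected
`pqpq`: accepted
`qppqpqqpq`: rejected
`qqp`: accepted

2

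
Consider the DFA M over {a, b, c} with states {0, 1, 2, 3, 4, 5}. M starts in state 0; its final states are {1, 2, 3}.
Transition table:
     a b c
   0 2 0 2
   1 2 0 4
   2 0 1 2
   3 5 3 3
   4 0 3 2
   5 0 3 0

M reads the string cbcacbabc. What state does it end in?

4

0 --c--> 2
2 --b--> 1
1 --c--> 4
4 --a--> 0
0 --c--> 2
2 --b--> 1
1 --a--> 2
2 --b--> 1
1 --c--> 4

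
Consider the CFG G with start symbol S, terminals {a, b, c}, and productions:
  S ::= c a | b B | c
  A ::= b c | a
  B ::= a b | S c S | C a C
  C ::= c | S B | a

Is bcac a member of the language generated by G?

S ⇒ bB ⇒ bCaC ⇒ bcaC ⇒ bcac

yes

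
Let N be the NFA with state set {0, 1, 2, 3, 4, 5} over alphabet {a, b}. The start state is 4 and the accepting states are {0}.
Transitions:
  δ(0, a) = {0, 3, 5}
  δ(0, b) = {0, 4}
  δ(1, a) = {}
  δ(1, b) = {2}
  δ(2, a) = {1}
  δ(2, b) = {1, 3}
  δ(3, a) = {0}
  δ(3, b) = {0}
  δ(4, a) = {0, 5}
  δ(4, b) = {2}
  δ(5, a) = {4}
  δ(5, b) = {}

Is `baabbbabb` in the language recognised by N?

Start: {4}
read b: {2}
read a: {1}
read a: {}
The reachable set is empty and stays empty for the remaining 6 symbols.
Reachable ∩ accepting = {} — empty.

rejected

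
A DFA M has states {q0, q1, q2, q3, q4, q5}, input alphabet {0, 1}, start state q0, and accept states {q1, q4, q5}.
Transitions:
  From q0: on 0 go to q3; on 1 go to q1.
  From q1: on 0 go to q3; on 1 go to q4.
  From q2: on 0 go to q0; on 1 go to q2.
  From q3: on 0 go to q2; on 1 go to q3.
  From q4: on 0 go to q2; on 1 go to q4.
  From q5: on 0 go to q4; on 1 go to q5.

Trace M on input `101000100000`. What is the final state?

q0

q0 --1--> q1
q1 --0--> q3
q3 --1--> q3
q3 --0--> q2
q2 --0--> q0
q0 --0--> q3
q3 --1--> q3
q3 --0--> q2
q2 --0--> q0
q0 --0--> q3
q3 --0--> q2
q2 --0--> q0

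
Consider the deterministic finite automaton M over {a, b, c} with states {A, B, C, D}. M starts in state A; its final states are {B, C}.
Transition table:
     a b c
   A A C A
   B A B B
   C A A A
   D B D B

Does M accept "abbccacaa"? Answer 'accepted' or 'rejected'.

A --a--> A
A --b--> C
C --b--> A
A --c--> A
A --c--> A
A --a--> A
A --c--> A
A --a--> A
A --a--> A
End in state A, which is not an accepting state.

rejected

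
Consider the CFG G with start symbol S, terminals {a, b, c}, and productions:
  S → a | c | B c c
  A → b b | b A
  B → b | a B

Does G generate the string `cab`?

no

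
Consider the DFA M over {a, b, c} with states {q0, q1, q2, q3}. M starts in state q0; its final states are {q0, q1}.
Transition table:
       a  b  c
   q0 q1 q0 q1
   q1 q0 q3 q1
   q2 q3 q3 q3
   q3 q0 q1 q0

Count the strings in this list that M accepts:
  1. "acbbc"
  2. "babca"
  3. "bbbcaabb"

"acbbc": accepted
"babca": accepted
"bbbcaabb": accepted

3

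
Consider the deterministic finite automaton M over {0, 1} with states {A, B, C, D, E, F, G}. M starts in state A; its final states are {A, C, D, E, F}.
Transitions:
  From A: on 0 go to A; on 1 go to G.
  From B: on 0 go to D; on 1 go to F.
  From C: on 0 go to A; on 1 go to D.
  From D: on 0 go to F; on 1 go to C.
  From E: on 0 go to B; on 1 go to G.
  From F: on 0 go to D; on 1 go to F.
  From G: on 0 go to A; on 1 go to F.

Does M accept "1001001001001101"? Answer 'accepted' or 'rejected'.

A --1--> G
G --0--> A
A --0--> A
A --1--> G
G --0--> A
A --0--> A
A --1--> G
G --0--> A
A --0--> A
A --1--> G
G --0--> A
A --0--> A
A --1--> G
G --1--> F
F --0--> D
D --1--> C
End in state C, which is an accepting state.

accepted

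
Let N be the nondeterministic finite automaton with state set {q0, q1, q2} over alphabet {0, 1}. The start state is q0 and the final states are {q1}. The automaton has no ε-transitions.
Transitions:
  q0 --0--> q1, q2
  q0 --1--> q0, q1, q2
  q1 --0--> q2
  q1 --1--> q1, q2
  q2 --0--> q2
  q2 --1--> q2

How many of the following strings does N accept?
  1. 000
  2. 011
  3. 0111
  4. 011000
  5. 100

2

000: rejected
011: accepted
0111: accepted
011000: rejected
100: rejected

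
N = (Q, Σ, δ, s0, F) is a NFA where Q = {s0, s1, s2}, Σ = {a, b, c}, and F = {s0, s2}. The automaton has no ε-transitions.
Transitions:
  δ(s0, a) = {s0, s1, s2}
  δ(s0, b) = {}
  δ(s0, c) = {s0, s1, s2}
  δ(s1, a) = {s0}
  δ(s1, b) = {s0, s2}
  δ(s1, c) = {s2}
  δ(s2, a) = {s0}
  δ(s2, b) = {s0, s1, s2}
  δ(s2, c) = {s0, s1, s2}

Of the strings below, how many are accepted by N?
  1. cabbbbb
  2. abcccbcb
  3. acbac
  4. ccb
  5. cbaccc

cabbbbb: accepted
abcccbcb: accepted
acbac: accepted
ccb: accepted
cbaccc: accepted

5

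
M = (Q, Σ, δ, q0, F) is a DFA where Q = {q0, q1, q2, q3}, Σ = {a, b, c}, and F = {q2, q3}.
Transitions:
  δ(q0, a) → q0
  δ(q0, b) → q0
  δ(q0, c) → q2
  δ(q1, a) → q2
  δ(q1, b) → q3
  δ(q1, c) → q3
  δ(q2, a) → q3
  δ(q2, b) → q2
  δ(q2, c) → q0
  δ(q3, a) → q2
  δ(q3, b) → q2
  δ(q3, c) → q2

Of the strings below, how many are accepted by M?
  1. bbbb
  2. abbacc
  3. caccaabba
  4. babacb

1

bbbb: rejected
abbacc: rejected
caccaabba: rejected
babacb: accepted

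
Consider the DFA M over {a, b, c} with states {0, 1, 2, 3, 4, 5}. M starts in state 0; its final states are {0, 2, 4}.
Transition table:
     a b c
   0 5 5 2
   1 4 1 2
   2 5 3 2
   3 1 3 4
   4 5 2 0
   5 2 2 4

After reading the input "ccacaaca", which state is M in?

0 --c--> 2
2 --c--> 2
2 --a--> 5
5 --c--> 4
4 --a--> 5
5 --a--> 2
2 --c--> 2
2 --a--> 5

5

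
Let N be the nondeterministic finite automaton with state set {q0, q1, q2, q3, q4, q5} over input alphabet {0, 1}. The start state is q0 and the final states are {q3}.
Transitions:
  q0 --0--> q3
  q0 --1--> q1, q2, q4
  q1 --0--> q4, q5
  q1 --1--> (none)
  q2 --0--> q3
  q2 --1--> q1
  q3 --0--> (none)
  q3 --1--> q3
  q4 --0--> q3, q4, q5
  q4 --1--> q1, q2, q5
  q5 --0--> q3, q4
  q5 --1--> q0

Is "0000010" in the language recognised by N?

rejected

Start: {q0}
read 0: {q3}
read 0: {}
The reachable set is empty and stays empty for the remaining 5 symbols.
Reachable ∩ accepting = {} — empty.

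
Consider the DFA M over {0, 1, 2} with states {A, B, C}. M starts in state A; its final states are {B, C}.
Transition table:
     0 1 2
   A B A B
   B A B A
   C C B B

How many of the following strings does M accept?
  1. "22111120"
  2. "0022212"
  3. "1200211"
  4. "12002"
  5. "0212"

1

"22111120": rejected
"0022212": rejected
"1200211": rejected
"12002": rejected
"0212": accepted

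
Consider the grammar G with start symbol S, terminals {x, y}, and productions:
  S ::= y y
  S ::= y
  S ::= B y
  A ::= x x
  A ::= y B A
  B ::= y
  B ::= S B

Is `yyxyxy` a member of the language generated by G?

no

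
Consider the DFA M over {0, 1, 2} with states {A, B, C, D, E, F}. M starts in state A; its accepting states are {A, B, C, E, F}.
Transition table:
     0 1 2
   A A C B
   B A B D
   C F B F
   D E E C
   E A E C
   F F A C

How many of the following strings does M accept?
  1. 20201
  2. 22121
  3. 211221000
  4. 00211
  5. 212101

5

20201: accepted
22121: accepted
211221000: accepted
00211: accepted
212101: accepted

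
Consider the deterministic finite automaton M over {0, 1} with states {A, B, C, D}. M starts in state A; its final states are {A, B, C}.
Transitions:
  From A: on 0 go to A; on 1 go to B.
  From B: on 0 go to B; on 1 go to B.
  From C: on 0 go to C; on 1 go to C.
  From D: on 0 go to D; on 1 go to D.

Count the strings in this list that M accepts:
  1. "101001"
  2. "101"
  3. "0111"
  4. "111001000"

4

"101001": accepted
"101": accepted
"0111": accepted
"111001000": accepted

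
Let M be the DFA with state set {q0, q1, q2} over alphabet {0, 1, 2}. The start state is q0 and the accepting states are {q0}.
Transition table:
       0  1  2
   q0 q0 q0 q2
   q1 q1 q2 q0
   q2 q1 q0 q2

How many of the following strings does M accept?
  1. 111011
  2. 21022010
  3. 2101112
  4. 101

111011: accepted
21022010: rejected
2101112: rejected
101: accepted

2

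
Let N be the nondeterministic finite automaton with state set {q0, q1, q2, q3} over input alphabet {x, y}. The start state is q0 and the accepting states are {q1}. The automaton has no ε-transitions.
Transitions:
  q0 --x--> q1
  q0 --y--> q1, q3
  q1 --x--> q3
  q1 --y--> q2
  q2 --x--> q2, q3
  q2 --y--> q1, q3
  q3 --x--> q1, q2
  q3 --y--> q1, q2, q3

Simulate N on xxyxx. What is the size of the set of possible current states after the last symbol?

Start: {q0}
read x: {q1}
read x: {q3}
read y: {q1, q2, q3}
read x: {q1, q2, q3}
read x: {q1, q2, q3}
Final reachable set {q1, q2, q3} has 3 states.

3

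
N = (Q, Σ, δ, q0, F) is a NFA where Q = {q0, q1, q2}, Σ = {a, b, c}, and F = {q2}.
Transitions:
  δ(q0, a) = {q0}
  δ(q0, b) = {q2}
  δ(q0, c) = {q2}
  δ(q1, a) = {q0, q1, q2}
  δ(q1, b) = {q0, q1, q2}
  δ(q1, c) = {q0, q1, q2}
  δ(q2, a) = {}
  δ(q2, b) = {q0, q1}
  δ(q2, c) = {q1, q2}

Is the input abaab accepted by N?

rejected

Start: {q0}
read a: {q0}
read b: {q2}
read a: {}
The reachable set is empty and stays empty for the remaining 2 symbols.
Reachable ∩ accepting = {} — empty.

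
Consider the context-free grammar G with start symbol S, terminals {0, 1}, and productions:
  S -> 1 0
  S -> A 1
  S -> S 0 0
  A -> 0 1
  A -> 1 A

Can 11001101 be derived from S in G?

no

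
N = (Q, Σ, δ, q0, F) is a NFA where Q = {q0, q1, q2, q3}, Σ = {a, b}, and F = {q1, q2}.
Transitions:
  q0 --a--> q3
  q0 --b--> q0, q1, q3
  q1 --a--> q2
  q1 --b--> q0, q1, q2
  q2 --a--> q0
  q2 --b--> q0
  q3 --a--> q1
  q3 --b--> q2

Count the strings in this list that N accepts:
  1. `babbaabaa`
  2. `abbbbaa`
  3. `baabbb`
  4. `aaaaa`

`babbaabaa`: accepted
`abbbbaa`: accepted
`baabbb`: accepted
`aaaaa`: rejected

3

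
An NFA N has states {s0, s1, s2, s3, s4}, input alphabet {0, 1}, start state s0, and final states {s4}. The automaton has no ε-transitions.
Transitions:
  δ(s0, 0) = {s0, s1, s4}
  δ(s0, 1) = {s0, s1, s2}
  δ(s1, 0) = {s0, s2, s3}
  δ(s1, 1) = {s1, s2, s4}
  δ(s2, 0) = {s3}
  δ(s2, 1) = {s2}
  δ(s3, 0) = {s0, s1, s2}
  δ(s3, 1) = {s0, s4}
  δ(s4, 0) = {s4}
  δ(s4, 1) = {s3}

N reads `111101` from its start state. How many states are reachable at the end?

5

Start: {s0}
read 1: {s0, s1, s2}
read 1: {s0, s1, s2, s4}
read 1: {s0, s1, s2, s3, s4}
read 1: {s0, s1, s2, s3, s4}
read 0: {s0, s1, s2, s3, s4}
read 1: {s0, s1, s2, s3, s4}
Final reachable set {s0, s1, s2, s3, s4} has 5 states.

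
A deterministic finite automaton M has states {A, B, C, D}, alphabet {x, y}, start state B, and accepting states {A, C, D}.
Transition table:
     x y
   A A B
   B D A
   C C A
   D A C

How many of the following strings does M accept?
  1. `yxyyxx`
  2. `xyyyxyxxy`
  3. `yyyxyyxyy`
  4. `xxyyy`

3

`yxyyxx`: accepted
`xyyyxyxxy`: accepted
`yyyxyyxyy`: accepted
`xxyyy`: rejected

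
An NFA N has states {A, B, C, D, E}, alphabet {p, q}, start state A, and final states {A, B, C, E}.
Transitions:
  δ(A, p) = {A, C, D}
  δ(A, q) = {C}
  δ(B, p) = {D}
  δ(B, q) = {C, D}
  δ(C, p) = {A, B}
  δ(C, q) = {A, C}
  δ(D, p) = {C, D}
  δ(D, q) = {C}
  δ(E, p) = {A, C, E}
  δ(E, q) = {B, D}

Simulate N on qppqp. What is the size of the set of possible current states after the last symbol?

4

Start: {A}
read q: {C}
read p: {A, B}
read p: {A, C, D}
read q: {A, C}
read p: {A, B, C, D}
Final reachable set {A, B, C, D} has 4 states.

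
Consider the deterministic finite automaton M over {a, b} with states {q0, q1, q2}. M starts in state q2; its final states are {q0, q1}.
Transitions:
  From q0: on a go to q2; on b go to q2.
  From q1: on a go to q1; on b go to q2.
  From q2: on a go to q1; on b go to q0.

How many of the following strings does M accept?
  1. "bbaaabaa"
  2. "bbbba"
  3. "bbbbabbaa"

"bbaaabaa": accepted
"bbbba": accepted
"bbbbabbaa": accepted

3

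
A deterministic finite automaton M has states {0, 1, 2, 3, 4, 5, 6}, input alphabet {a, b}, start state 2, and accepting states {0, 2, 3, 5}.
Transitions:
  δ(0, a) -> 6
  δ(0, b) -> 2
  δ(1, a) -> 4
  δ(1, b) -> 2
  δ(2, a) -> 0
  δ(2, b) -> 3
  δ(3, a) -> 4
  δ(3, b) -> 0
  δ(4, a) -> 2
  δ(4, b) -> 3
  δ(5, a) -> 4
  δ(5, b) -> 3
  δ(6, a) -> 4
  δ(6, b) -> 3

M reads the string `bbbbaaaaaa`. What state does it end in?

2

2 --b--> 3
3 --b--> 0
0 --b--> 2
2 --b--> 3
3 --a--> 4
4 --a--> 2
2 --a--> 0
0 --a--> 6
6 --a--> 4
4 --a--> 2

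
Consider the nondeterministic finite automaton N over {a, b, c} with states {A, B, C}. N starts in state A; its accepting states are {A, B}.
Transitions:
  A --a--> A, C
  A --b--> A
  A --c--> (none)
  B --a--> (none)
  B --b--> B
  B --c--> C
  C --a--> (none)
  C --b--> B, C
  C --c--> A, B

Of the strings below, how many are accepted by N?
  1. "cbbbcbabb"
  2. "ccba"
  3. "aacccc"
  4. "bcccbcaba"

"cbbbcbabb": rejected
"ccba": rejected
"aacccc": rejected
"bcccbcaba": rejected

0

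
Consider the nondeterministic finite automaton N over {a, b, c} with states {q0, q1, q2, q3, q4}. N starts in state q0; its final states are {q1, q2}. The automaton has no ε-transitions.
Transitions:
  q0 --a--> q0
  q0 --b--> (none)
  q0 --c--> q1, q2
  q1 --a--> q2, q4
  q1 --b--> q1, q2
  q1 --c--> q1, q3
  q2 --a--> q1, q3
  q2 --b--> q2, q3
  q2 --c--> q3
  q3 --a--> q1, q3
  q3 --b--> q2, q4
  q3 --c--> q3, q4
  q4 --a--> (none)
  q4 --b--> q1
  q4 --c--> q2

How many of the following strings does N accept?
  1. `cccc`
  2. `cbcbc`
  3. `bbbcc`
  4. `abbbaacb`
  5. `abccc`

`cccc`: accepted
`cbcbc`: accepted
`bbbcc`: rejected
`abbbaacb`: rejected
`abccc`: rejected

2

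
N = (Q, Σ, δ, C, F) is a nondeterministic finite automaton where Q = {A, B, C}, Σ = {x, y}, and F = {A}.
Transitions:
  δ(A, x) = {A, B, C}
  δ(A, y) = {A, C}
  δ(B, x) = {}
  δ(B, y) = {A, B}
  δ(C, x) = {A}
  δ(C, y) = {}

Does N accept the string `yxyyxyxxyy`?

rejected

Start: {C}
read y: {}
The reachable set is empty and stays empty for the remaining 9 symbols.
Reachable ∩ accepting = {} — empty.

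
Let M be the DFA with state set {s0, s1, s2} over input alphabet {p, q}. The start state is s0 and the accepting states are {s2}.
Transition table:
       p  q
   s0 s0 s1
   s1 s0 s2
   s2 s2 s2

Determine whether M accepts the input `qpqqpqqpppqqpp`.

accepted

s0 --q--> s1
s1 --p--> s0
s0 --q--> s1
s1 --q--> s2
s2 --p--> s2
s2 --q--> s2
s2 --q--> s2
s2 --p--> s2
s2 --p--> s2
s2 --p--> s2
s2 --q--> s2
s2 --q--> s2
s2 --p--> s2
s2 --p--> s2
End in state s2, which is an accepting state.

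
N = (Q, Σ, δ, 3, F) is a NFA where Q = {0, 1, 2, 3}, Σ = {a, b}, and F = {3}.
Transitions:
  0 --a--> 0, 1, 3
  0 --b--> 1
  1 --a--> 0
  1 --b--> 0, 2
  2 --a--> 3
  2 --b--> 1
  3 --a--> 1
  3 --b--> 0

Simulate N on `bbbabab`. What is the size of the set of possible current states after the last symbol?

3

Start: {3}
read b: {0}
read b: {1}
read b: {0, 2}
read a: {0, 1, 3}
read b: {0, 1, 2}
read a: {0, 1, 3}
read b: {0, 1, 2}
Final reachable set {0, 1, 2} has 3 states.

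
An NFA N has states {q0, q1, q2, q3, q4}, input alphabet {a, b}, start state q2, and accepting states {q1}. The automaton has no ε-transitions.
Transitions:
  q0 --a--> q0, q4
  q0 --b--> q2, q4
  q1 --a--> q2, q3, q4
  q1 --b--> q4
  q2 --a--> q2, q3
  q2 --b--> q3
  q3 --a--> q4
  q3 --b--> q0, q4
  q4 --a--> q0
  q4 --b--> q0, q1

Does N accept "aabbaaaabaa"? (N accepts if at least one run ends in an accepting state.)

rejected

Start: {q2}
read a: {q2, q3}
read a: {q2, q3, q4}
read b: {q0, q1, q3, q4}
read b: {q0, q1, q2, q4}
read a: {q0, q2, q3, q4}
read a: {q0, q2, q3, q4}
read a: {q0, q2, q3, q4}
read a: {q0, q2, q3, q4}
read b: {q0, q1, q2, q3, q4}
read a: {q0, q2, q3, q4}
read a: {q0, q2, q3, q4}
Reachable ∩ accepting = {} — empty.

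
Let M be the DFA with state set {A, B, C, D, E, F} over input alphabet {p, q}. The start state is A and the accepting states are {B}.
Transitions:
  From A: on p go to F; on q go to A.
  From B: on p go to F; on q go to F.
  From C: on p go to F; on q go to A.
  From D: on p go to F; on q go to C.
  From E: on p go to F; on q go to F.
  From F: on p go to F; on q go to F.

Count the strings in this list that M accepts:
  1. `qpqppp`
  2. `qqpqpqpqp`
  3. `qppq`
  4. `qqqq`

0

`qpqppp`: rejected
`qqpqpqpqp`: rejected
`qppq`: rejected
`qqqq`: rejected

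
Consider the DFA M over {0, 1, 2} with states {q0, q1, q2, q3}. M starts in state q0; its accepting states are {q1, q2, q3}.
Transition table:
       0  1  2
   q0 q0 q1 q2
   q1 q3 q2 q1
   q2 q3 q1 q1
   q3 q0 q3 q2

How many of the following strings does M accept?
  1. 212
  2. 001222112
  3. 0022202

3

212: accepted
001222112: accepted
0022202: accepted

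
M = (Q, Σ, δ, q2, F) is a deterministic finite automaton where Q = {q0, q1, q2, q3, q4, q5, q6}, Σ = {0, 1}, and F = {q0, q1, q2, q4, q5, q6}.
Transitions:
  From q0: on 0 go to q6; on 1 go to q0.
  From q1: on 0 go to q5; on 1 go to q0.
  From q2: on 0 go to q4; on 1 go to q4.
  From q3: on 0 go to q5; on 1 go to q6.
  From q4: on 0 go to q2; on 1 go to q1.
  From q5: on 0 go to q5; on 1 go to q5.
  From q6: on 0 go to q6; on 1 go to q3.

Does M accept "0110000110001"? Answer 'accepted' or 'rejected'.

rejected

q2 --0--> q4
q4 --1--> q1
q1 --1--> q0
q0 --0--> q6
q6 --0--> q6
q6 --0--> q6
q6 --0--> q6
q6 --1--> q3
q3 --1--> q6
q6 --0--> q6
q6 --0--> q6
q6 --0--> q6
q6 --1--> q3
End in state q3, which is not an accepting state.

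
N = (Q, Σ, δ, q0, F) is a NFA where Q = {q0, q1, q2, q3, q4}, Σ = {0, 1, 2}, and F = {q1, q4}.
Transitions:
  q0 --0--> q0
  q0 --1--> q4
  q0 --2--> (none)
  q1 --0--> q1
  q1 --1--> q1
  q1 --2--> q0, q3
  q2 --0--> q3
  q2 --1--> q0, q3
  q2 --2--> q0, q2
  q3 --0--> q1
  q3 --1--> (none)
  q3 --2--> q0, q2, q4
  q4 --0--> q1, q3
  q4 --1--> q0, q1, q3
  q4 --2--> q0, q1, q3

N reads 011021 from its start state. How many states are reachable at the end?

1

Start: {q0}
read 0: {q0}
read 1: {q4}
read 1: {q0, q1, q3}
read 0: {q0, q1}
read 2: {q0, q3}
read 1: {q4}
Final reachable set {q4} has 1 state.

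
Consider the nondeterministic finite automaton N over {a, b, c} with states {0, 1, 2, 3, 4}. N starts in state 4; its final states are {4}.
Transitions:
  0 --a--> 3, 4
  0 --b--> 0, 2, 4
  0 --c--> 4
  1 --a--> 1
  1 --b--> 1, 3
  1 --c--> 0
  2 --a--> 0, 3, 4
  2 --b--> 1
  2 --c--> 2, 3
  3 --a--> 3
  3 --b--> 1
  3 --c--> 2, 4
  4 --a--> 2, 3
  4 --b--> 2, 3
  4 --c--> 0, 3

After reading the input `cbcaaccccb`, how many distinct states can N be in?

5

Start: {4}
read c: {0, 3}
read b: {0, 1, 2, 4}
read c: {0, 2, 3, 4}
read a: {0, 2, 3, 4}
read a: {0, 2, 3, 4}
read c: {0, 2, 3, 4}
read c: {0, 2, 3, 4}
read c: {0, 2, 3, 4}
read c: {0, 2, 3, 4}
read b: {0, 1, 2, 3, 4}
Final reachable set {0, 1, 2, 3, 4} has 5 states.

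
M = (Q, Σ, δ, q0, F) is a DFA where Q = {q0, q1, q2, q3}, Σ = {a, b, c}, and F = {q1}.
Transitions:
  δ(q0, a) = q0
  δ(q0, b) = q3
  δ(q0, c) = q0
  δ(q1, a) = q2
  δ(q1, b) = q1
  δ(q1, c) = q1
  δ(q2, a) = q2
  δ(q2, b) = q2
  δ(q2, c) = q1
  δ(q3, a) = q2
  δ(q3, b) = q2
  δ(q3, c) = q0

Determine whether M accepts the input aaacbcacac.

q0 --a--> q0
q0 --a--> q0
q0 --a--> q0
q0 --c--> q0
q0 --b--> q3
q3 --c--> q0
q0 --a--> q0
q0 --c--> q0
q0 --a--> q0
q0 --c--> q0
End in state q0, which is not an accepting state.

rejected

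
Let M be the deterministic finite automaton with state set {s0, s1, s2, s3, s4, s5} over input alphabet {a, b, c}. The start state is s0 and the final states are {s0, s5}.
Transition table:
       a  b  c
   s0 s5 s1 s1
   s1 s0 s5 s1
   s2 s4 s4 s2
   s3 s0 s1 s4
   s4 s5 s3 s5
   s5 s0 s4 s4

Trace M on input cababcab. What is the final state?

s1

s0 --c--> s1
s1 --a--> s0
s0 --b--> s1
s1 --a--> s0
s0 --b--> s1
s1 --c--> s1
s1 --a--> s0
s0 --b--> s1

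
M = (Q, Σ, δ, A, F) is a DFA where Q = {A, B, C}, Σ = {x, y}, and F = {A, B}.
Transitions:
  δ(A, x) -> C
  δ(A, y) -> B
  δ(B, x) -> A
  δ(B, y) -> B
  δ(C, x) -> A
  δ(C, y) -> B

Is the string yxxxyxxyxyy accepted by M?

A --y--> B
B --x--> A
A --x--> C
C --x--> A
A --y--> B
B --x--> A
A --x--> C
C --y--> B
B --x--> A
A --y--> B
B --y--> B
End in state B, which is an accepting state.

accepted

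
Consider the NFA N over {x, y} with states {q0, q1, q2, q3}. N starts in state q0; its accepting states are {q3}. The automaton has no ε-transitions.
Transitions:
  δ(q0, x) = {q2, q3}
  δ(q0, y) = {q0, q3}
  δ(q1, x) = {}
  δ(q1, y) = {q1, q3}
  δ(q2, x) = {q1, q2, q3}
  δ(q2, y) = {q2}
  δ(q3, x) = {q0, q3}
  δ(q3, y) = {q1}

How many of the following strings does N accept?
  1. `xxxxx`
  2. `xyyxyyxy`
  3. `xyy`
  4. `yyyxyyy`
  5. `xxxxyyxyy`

5

`xxxxx`: accepted
`xyyxyyxy`: accepted
`xyy`: accepted
`yyyxyyy`: accepted
`xxxxyyxyy`: accepted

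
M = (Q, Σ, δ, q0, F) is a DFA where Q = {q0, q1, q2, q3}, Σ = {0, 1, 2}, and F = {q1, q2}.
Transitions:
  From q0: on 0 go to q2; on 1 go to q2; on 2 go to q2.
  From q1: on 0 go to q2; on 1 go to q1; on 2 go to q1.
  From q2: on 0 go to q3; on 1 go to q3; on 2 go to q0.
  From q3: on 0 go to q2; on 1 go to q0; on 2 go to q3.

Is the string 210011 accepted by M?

q0 --2--> q2
q2 --1--> q3
q3 --0--> q2
q2 --0--> q3
q3 --1--> q0
q0 --1--> q2
End in state q2, which is an accepting state.

accepted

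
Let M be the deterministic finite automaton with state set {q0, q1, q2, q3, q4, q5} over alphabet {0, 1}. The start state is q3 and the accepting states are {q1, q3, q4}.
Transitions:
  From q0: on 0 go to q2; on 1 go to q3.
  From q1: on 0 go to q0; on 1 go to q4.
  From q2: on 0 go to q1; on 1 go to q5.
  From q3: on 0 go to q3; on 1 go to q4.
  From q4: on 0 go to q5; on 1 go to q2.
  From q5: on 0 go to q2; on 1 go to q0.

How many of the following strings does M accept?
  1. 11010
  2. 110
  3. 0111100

2

11010: rejected
110: accepted
0111100: accepted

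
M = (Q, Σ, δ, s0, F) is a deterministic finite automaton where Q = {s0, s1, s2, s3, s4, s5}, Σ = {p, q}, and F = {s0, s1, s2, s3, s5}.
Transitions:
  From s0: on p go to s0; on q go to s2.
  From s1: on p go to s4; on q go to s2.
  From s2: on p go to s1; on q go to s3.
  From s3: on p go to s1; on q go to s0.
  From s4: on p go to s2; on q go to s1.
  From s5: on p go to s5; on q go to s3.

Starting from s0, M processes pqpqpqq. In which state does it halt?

s3

s0 --p--> s0
s0 --q--> s2
s2 --p--> s1
s1 --q--> s2
s2 --p--> s1
s1 --q--> s2
s2 --q--> s3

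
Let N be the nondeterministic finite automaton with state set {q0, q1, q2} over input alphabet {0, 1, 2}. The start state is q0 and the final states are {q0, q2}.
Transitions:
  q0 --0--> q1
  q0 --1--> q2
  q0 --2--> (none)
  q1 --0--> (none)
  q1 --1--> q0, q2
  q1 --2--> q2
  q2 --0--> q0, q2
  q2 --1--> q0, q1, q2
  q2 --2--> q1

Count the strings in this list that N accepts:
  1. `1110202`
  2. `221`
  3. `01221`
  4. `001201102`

1

`1110202`: rejected
`221`: rejected
`01221`: accepted
`001201102`: rejected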